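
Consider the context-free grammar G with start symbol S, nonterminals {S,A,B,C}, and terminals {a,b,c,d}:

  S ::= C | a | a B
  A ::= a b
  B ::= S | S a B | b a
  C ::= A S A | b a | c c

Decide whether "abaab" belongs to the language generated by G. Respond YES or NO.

Convert to CNF:
  S -> A X6 | T0 B | T1 T0 | T2 T2 | a
  A -> T0 T1
  B -> A X3 | S X4 | T0 B | T1 T0 | T2 T2 | a
  C -> A X5 | T1 T0 | T2 T2
  T0 -> a
  T1 -> b
  T2 -> c
  X3 -> S A
  X4 -> T0 B
  X5 -> S A
  X6 -> S A

Fill CYK table bottom-up:
  cell(0,0) a: {B,S,T0}  orig:{B,S}
  cell(1,1) b: {T1}  orig:{}
  cell(2,2) a: {B,S,T0}  orig:{B,S}
  cell(3,3) a: {B,S,T0}  orig:{B,S}
  cell(4,4) b: {T1}  orig:{}
  cell(0,1) ab: {A}
  cell(1,2) ba: {B,C,S}
  cell(2,3) aa: {B,S,X4}  orig:{B,S}
  cell(3,4) ab: {A}
  cell(0,2) aba: {B,S,X4}  orig:{B,S}
  cell(1,3) baa: ∅
  cell(2,4) aab: {X3,X5,X6}  orig:{}
  cell(0,3) abaa: ∅
  cell(1,4) baab: {X3,X5,X6}  orig:{}
  cell(0,4) abaab: {B,C,S,X3,X5,X6}  orig:{B,C,S}

S ∈ T[0,4] ⇒ YES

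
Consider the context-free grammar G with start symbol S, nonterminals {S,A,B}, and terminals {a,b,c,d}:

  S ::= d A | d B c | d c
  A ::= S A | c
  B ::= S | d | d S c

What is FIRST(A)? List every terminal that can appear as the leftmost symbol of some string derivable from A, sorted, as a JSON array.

FIRST sets, iterate to fixpoint:
pass 1:
  A via A→c: +{c}
  B via B→d: +{d}
  S via S→d A: +{d}
  S: {d}  A: {c}  B: {d}
pass 2:
  A via A→S A: +{d}
  S: {d}  A: {c,d}  B: {d}
pass 3: (stable)
  S: {d}  A: {c,d}  B: {d}

FIRST(A) = ["c", "d"]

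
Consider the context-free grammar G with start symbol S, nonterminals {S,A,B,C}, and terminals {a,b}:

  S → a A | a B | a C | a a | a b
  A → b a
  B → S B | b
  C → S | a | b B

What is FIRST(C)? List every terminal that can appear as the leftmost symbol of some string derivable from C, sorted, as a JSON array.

FIRST iteration:
round 1:
  A via A→b a: +{b}
  B via B→b: +{b}
  C via C→a: +{a}
  C via C→b B: +{b}
  S via S→a A: +{a}
  FIRST(S)={a}  FIRST(A)={b}  FIRST(B)={b}  FIRST(C)={a,b}
round 2:
  B via B→S B: +{a}
  FIRST(S)={a}  FIRST(A)={b}  FIRST(B)={a,b}  FIRST(C)={a,b}
round 3: — fixpoint
  FIRST(S)={a}  FIRST(A)={b}  FIRST(B)={a,b}  FIRST(C)={a,b}

FIRST(C) = ["a", "b"]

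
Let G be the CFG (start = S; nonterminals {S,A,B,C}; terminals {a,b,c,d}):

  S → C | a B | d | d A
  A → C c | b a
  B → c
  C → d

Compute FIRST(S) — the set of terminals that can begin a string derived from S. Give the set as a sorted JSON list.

FIRST iteration:
[1]
  A via A→b a: +{b}
  B via B→c: +{c}
  C via C→d: +{d}
  S via S→C: +{d}
  S via S→a B: +{a}
  FIRST(S)={a,d}  FIRST(A)={b}  FIRST(B)={c}  FIRST(C)={d}
[2]
  A via A→C c: +{d}
  FIRST(S)={a,d}  FIRST(A)={b,d}  FIRST(B)={c}  FIRST(C)={d}
[3] done
  FIRST(S)={a,d}  FIRST(A)={b,d}  FIRST(B)={c}  FIRST(C)={d}

FIRST(S) = ["a", "d"]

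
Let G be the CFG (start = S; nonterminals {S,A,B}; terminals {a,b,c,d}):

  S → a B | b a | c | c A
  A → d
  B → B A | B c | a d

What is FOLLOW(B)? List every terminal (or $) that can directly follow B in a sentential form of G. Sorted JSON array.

FIRST sets, iterate to fixpoint:
[1]
  A via A→d: +{d}
  B via B→a d: +{a}
  S via S→a B: +{a}
  S via S→b a: +{b}
  S via S→c: +{c}
  S: {a,b,c}  A: {d}  B: {a}
[2] (no change)
  S: {a,b,c}  A: {d}  B: {a}

FOLLOW sets:
seed FOLLOW(S) with $
round 1:
  B→B A: FOLLOW(B) ⊇ FIRST(A) = {d}; new: +{d}
  B→B A: FOLLOW(A) ⊇ FOLLOW(B) ⊇ {d}; new: +{d}
  B→B c: FOLLOW(B) ⊇ FIRST(c) = {c}; new: +{c}
  S→a B: FOLLOW(B) ⊇ FOLLOW(S) ⊇ {$}; new: +{$}
  S→c A: FOLLOW(A) ⊇ FOLLOW(S) ⊇ {$}; new: +{$}
  FOLLOW(S)={$}  FOLLOW(A)={$,d}  FOLLOW(B)={$,c,d}
round 2:
  B→B A: FOLLOW(A) ⊇ FOLLOW(B) ⊇ {$,c,d}; new: +{c}
  FOLLOW(S)={$}  FOLLOW(A)={$,c,d}  FOLLOW(B)={$,c,d}
round 3: done
  FOLLOW(S)={$}  FOLLOW(A)={$,c,d}  FOLLOW(B)={$,c,d}

FOLLOW(B) = ["$", "c", "d"]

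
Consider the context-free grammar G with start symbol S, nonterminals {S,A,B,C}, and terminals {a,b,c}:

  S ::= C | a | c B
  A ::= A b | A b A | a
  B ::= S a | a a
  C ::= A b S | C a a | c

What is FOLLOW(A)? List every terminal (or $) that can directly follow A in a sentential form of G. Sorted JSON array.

Compute FIRST by fixpoint:
round 1:
  A via A→a: +{a}
  B via B→a a: +{a}
  C via C→A b S: +{a}
  C via C→c: +{c}
  S via S→C: +{a,c}
  FIRST(S)={a,c}  FIRST(A)={a}  FIRST(B)={a}  FIRST(C)={a,c}
round 2:
  B via B→S a: +{c}
  FIRST(S)={a,c}  FIRST(A)={a}  FIRST(B)={a,c}  FIRST(C)={a,c}
round 3: done
  FIRST(S)={a,c}  FIRST(A)={a}  FIRST(B)={a,c}  FIRST(C)={a,c}

FOLLOW sets:
FOLLOW(S) := {$}
round 1:
  A→A b: FOLLOW(A) ⊇ FIRST(b) = {b}; new: +{b}
  B→S a: FOLLOW(S) ⊇ FIRST(a) = {a}; new: +{a}
  C→C a a: FOLLOW(C) ⊇ FIRST(a) = {a}; new: +{a}
  S→C: FOLLOW(C) ⊇ FOLLOW(S) ⊇ {$,a}; new: +{$}
  S→c B: FOLLOW(B) ⊇ FOLLOW(S) ⊇ {$,a}; new: +{$,a}
  S: {$,a}  A: {b}  B: {$,a}  C: {$,a}
round 2: (no change)
  S: {$,a}  A: {b}  B: {$,a}  C: {$,a}

FOLLOW(A) = ["b"]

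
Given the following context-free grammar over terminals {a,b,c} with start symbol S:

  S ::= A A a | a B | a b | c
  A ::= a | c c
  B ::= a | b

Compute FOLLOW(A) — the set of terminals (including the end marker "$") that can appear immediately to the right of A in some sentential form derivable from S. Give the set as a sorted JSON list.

Compute FIRST by fixpoint:
round 1:
  A via A→a: +{a}
  A via A→c c: +{c}
  B via B→a: +{a}
  B via B→b: +{b}
  S via S→A A a: +{a,c}
  FIRST(S)={a,c}  FIRST(A)={a,c}  FIRST(B)={a,b}
round 2: done
  FIRST(S)={a,c}  FIRST(A)={a,c}  FIRST(B)={a,b}

FOLLOW iteration:
initialize: $ ∈ FOLLOW(S)
round 1:
  S→A A a: FOLLOW(A) ⊇ FIRST(A) = {a,c}; new: +{a,c}
  S→a B: FOLLOW(B) ⊇ FOLLOW(S) ⊇ {$}; new: +{$}
  FOLLOW(S)={$}  FOLLOW(A)={a,c}  FOLLOW(B)={$}
round 2: done
  FOLLOW(S)={$}  FOLLOW(A)={a,c}  FOLLOW(B)={$}

FOLLOW(A) = ["a", "c"]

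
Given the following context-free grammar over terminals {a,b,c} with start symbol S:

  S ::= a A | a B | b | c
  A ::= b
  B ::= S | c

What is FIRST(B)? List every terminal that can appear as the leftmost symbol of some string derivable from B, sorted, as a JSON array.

Compute FIRST by fixpoint:
pass 1:
  A via A→b: +{b}
  B via B→c: +{c}
  S via S→a A: +{a}
  S via S→b: +{b}
  S via S→c: +{c}
  FIRST[S]={a,b,c}  FIRST[A]={b}  FIRST[B]={c}
pass 2:
  B via B→S: +{a,b}
  FIRST[S]={a,b,c}  FIRST[A]={b}  FIRST[B]={a,b,c}
pass 3: (no change)
  FIRST[S]={a,b,c}  FIRST[A]={b}  FIRST[B]={a,b,c}

FIRST(B) = ["a", "b", "c"]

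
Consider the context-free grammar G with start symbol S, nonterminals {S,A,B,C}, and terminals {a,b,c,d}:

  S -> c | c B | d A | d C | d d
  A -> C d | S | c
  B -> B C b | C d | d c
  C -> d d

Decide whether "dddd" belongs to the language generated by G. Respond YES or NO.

CNF form of G:
  S -> T0 A | T0 C | T0 T0 | T1 B | c
  A -> C T0 | T0 A | T0 C | T0 T0 | T1 B | c
  B -> B X3 | C T0 | T0 T1
  C -> T0 T0
  T0 -> d
  T1 -> c
  T2 -> b
  X3 -> C T2

CYK table (by increasing span):
  [0..0]={T0}  "d"  orig:{}
  [1..1]={T0}  "d"  orig:{}
  [2..2]={T0}  "d"  orig:{}
  [3..3]={T0}  "d"  orig:{}
  [0..1]={A,C,S}  "dd"
  [1..2]={A,C,S}  "dd"
  [2..3]={A,C,S}  "dd"
  [0..2]={A,B,S}  "ddd"
  [1..3]={A,B,S}  "ddd"
  [0..3]={A,S}  "dddd"

S ∈ T[0,3] ⇒ YES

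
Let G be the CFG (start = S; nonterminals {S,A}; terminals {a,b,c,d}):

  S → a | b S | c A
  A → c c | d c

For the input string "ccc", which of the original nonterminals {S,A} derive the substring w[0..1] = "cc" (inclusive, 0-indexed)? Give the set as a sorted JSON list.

Convert to CNF:
  S -> T0 A | T2 S | a
  A -> T0 T0 | T1 T0
  T0 -> c
  T1 -> d
  T2 -> b

CYK table (by increasing span) (cells [i..j] with 0 ≤ i ≤ j ≤ 1 only):
  T[0,0] 'c' = {T0}  orig:{}
  T[1,1] 'c' = {T0}  orig:{}
  T[0,1] 'cc' = {A}

Original NTs in T[0,1] deriving "cc": ["A"]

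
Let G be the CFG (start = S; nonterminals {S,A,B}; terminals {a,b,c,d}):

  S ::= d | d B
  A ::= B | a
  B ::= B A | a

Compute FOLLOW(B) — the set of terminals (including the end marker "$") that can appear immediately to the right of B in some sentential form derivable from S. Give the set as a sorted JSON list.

FIRST sets, iterate to fixpoint:
[1]
  A via A→a: +{a}
  B via B→a: +{a}
  S via S→d: +{d}
  S: {d}  A: {a}  B: {a}
[2] (no change)
  S: {d}  A: {a}  B: {a}

FOLLOW iteration:
FOLLOW(S) := {$}
round 1:
  B→B A: FOLLOW(B) ⊇ FIRST(A) = {a}; new: +{a}
  B→B A: FOLLOW(A) ⊇ FOLLOW(B) ⊇ {a}; new: +{a}
  S→d B: FOLLOW(B) ⊇ FOLLOW(S) ⊇ {$}; new: +{$}
  S: {$}  A: {a}  B: {$,a}
round 2:
  B→B A: FOLLOW(A) ⊇ FOLLOW(B) ⊇ {$,a}; new: +{$}
  S: {$}  A: {$,a}  B: {$,a}
round 3: (no change)
  S: {$}  A: {$,a}  B: {$,a}

FOLLOW(B) = ["$", "a"]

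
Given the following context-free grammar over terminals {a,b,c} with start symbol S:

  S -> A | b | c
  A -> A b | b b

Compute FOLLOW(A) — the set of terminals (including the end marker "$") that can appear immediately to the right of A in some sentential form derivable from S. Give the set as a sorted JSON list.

FIRST iteration:
iter 1:
  A via A→b b: +{b}
  S via S→A: +{b}
  S via S→c: +{c}
  FIRST[S]={b,c}  FIRST[A]={b}
iter 2: done
  FIRST[S]={b,c}  FIRST[A]={b}

FOLLOW sets:
initialize: $ ∈ FOLLOW(S)
[1]
  A→A b: FOLLOW(A) ⊇ FIRST(b) = {b}; new: +{b}
  S→A: FOLLOW(A) ⊇ FOLLOW(S) ⊇ {$}; new: +{$}
  FOLLOW(S)={$}  FOLLOW(A)={$,b}
[2] — fixpoint
  FOLLOW(S)={$}  FOLLOW(A)={$,b}

FOLLOW(A) = ["$", "b"]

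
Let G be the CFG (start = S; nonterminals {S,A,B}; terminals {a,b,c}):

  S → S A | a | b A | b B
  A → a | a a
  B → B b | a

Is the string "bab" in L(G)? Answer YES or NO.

Convert to CNF:
  S -> S A | T1 A | T1 B | a
  A -> T0 T0 | a
  B -> B T1 | a
  T0 -> a
  T1 -> b

CYK table (by increasing span):
  [0..0]={T1}  "b"  orig:{}
  [1..1]={A,B,S,T0}  "a"  orig:{A,B,S}
  [2..2]={T1}  "b"  orig:{}
  [0..1]={S}  "ba"
  [1..2]={B}  "ab"
  [0..2]={S}  "bab"

S ∈ T[0,2] ⇒ YES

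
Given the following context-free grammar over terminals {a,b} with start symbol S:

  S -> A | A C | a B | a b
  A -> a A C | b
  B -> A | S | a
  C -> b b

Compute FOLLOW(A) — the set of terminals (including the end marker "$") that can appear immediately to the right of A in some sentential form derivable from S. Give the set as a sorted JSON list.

FIRST iteration:
pass 1:
  A via A→a A C: +{a}
  A via A→b: +{b}
  B via B→A: +{a,b}
  C via C→b b: +{b}
  S via S→A: +{a,b}
  FIRST(S)={a,b}  FIRST(A)={a,b}  FIRST(B)={a,b}  FIRST(C)={b}
pass 2: (stable)
  FIRST(S)={a,b}  FIRST(A)={a,b}  FIRST(B)={a,b}  FIRST(C)={b}

FOLLOW sets:
seed FOLLOW(S) with $
[1]
  A→a A C: FOLLOW(A) ⊇ FIRST(C) = {b}; new: +{b}
  A→a A C: FOLLOW(C) ⊇ FOLLOW(A) ⊇ {b}; new: +{b}
  S→A: FOLLOW(A) ⊇ FOLLOW(S) ⊇ {$}; new: +{$}
  S→A C: FOLLOW(C) ⊇ FOLLOW(S) ⊇ {$}; new: +{$}
  S→a B: FOLLOW(B) ⊇ FOLLOW(S) ⊇ {$}; new: +{$}
  FOLLOW[S]={$}  FOLLOW[A]={$,b}  FOLLOW[B]={$}  FOLLOW[C]={$,b}
[2] done
  FOLLOW[S]={$}  FOLLOW[A]={$,b}  FOLLOW[B]={$}  FOLLOW[C]={$,b}

FOLLOW(A) = ["$", "b"]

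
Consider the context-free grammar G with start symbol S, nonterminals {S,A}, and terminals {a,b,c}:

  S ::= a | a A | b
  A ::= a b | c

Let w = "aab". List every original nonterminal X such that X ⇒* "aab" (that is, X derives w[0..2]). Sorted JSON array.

Convert to CNF:
  S -> T0 A | a | b
  A -> T0 T1 | c
  T0 -> a
  T1 -> b

CYK fill — only the sub-triangle for w[0..2]:
  cell(0,0) a: {S,T0}  orig:{S}
  cell(1,1) a: {S,T0}  orig:{S}
  cell(2,2) b: {S,T1}  orig:{S}
  cell(0,1) aa: ∅
  cell(1,2) ab: {A}
  cell(0,2) aab: {S}

Original NTs in T[0,2] deriving "aab": ["S"]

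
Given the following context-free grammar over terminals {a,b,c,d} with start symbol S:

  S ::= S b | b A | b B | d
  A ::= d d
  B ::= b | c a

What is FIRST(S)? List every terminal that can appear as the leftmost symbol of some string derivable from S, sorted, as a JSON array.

Compute FIRST by fixpoint:
pass 1:
  A via A→d d: +{d}
  B via B→b: +{b}
  B via B→c a: +{c}
  S via S→b A: +{b}
  S via S→d: +{d}
  S: {b,d}  A: {d}  B: {b,c}
pass 2: done
  S: {b,d}  A: {d}  B: {b,c}

FIRST(S) = ["b", "d"]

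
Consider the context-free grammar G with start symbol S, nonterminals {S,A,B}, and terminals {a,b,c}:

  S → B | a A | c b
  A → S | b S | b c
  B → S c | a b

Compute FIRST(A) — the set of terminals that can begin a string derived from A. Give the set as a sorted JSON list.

FIRST sets, iterate to fixpoint:
pass 1:
  A via A→b S: +{b}
  B via B→a b: +{a}
  S via S→B: +{a}
  S via S→c b: +{c}
  FIRST[S]={a,c}  FIRST[A]={b}  FIRST[B]={a}
pass 2:
  A via A→S: +{a,c}
  B via B→S c: +{c}
  FIRST[S]={a,c}  FIRST[A]={a,b,c}  FIRST[B]={a,c}
pass 3: done
  FIRST[S]={a,c}  FIRST[A]={a,b,c}  FIRST[B]={a,c}

FIRST(A) = ["a", "b", "c"]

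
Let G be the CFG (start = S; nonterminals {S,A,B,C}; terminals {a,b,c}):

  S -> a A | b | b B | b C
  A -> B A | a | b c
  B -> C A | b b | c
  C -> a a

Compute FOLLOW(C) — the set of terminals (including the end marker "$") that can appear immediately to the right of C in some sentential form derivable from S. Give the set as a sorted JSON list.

FIRST iteration:
pass 1:
  A via A→a: +{a}
  A via A→b c: +{b}
  B via B→b b: +{b}
  B via B→c: +{c}
  C via C→a a: +{a}
  S via S→a A: +{a}
  S via S→b: +{b}
  FIRST[S]={a,b}  FIRST[A]={a,b}  FIRST[B]={b,c}  FIRST[C]={a}
pass 2:
  A via A→B A: +{c}
  B via B→C A: +{a}
  FIRST[S]={a,b}  FIRST[A]={a,b,c}  FIRST[B]={a,b,c}  FIRST[C]={a}
pass 3: done
  FIRST[S]={a,b}  FIRST[A]={a,b,c}  FIRST[B]={a,b,c}  FIRST[C]={a}

FOLLOW sets:
initialize: $ ∈ FOLLOW(S)
[1]
  A→B A: FOLLOW(B) ⊇ FIRST(A) = {a,b,c}; new: +{a,b,c}
  B→C A: FOLLOW(C) ⊇ FIRST(A) = {a,b,c}; new: +{a,b,c}
  B→C A: FOLLOW(A) ⊇ FOLLOW(B) ⊇ {a,b,c}; new: +{a,b,c}
  S→a A: FOLLOW(A) ⊇ FOLLOW(S) ⊇ {$}; new: +{$}
  S→b B: FOLLOW(B) ⊇ FOLLOW(S) ⊇ {$}; new: +{$}
  S→b C: FOLLOW(C) ⊇ FOLLOW(S) ⊇ {$}; new: +{$}
  S: {$}  A: {$,a,b,c}  B: {$,a,b,c}  C: {$,a,b,c}
[2] — fixpoint
  S: {$}  A: {$,a,b,c}  B: {$,a,b,c}  C: {$,a,b,c}

FOLLOW(C) = ["$", "a", "b", "c"]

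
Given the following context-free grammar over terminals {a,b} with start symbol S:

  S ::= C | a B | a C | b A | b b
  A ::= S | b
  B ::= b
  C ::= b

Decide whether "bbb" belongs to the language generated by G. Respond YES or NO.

Convert to CNF:
  S -> T0 B | T0 C | T1 A | T1 T1 | b
  A -> T0 B | T0 C | T1 A | T1 T1 | b
  B -> b
  C -> b
  T0 -> a
  T1 -> b

CYK table (by increasing span):
  T[0,0] 'b' = {A,B,C,S,T1}  orig:{A,B,C,S}
  T[1,1] 'b' = {A,B,C,S,T1}  orig:{A,B,C,S}
  T[2,2] 'b' = {A,B,C,S,T1}  orig:{A,B,C,S}
  T[0,1] 'bb' = {A,S}
  T[1,2] 'bb' = {A,S}
  T[0,2] 'bbb' = {A,S}

S ∈ T[0,2] ⇒ YES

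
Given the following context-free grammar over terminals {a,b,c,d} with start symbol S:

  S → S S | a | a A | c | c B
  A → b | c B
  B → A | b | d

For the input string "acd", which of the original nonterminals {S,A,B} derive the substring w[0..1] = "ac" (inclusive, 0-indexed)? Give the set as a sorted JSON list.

Convert to CNF:
  S -> S S | T0 B | T1 A | a | c
  A -> T0 B | b
  B -> T0 B | b | d
  T0 -> c
  T1 -> a

CYK fill (cells [i..j] with 0 ≤ i ≤ j ≤ 1 only):
  cell(0,0) a: {S,T1}  orig:{S}
  cell(1,1) c: {S,T0}  orig:{S}
  cell(0,1) ac: {S}

Original NTs in T[0,1] deriving "ac": ["S"]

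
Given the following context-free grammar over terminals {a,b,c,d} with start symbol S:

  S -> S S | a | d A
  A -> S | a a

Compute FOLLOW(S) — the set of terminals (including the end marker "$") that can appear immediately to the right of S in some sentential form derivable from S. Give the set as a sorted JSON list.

FIRST sets, iterate to fixpoint:
pass 1:
  A via A→a a: +{a}
  S via S→a: +{a}
  S via S→d A: +{d}
  FIRST[S]={a,d}  FIRST[A]={a}
pass 2:
  A via A→S: +{d}
  FIRST[S]={a,d}  FIRST[A]={a,d}
pass 3: (no change)
  FIRST[S]={a,d}  FIRST[A]={a,d}

FOLLOW iteration:
initialize: $ ∈ FOLLOW(S)
[1]
  S→S S: FOLLOW(S) ⊇ FIRST(S) = {a,d}; new: +{a,d}
  S→d A: FOLLOW(A) ⊇ FOLLOW(S) ⊇ {$,a,d}; new: +{$,a,d}
  S: {$,a,d}  A: {$,a,d}
[2] (no change)
  S: {$,a,d}  A: {$,a,d}

FOLLOW(S) = ["$", "a", "d"]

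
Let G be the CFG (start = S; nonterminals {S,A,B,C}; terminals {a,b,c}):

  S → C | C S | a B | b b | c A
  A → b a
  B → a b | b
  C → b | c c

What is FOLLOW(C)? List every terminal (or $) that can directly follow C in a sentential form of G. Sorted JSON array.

Compute FIRST by fixpoint:
[1]
  A via A→b a: +{b}
  B via B→a b: +{a}
  B via B→b: +{b}
  C via C→b: +{b}
  C via C→c c: +{c}
  S via S→C: +{b,c}
  S via S→a B: +{a}
  S: {a,b,c}  A: {b}  B: {a,b}  C: {b,c}
[2] — fixpoint
  S: {a,b,c}  A: {b}  B: {a,b}  C: {b,c}

FOLLOW sets:
initialize: $ ∈ FOLLOW(S)
iter 1:
  S→C: FOLLOW(C) ⊇ FOLLOW(S) ⊇ {$}; new: +{$}
  S→C S: FOLLOW(C) ⊇ FIRST(S) = {a,b,c}; new: +{a,b,c}
  S→a B: FOLLOW(B) ⊇ FOLLOW(S) ⊇ {$}; new: +{$}
  S→c A: FOLLOW(A) ⊇ FOLLOW(S) ⊇ {$}; new: +{$}
  S: {$}  A: {$}  B: {$}  C: {$,a,b,c}
iter 2: done
  S: {$}  A: {$}  B: {$}  C: {$,a,b,c}

FOLLOW(C) = ["$", "a", "b", "c"]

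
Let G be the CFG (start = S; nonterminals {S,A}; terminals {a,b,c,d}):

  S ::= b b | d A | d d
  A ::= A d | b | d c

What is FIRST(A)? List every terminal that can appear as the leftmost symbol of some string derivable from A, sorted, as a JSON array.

FIRST sets, iterate to fixpoint:
iter 1:
  A via A→b: +{b}
  A via A→d c: +{d}
  S via S→b b: +{b}
  S via S→d A: +{d}
  FIRST[S]={b,d}  FIRST[A]={b,d}
iter 2: — fixpoint
  FIRST[S]={b,d}  FIRST[A]={b,d}

FIRST(A) = ["b", "d"]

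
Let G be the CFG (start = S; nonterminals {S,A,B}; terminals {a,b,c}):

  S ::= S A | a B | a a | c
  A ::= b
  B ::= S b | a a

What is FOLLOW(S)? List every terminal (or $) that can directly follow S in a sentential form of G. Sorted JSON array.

FIRST sets, iterate to fixpoint:
iter 1:
  A via A→b: +{b}
  B via B→a a: +{a}
  S via S→a B: +{a}
  S via S→c: +{c}
  S: {a,c}  A: {b}  B: {a}
iter 2:
  B via B→S b: +{c}
  S: {a,c}  A: {b}  B: {a,c}
iter 3: — fixpoint
  S: {a,c}  A: {b}  B: {a,c}

FOLLOW iteration:
FOLLOW(S) := {$}
iter 1:
  B→S b: FOLLOW(S) ⊇ FIRST(b) = {b}; new: +{b}
  S→S A: FOLLOW(A) ⊇ FOLLOW(S) ⊇ {$,b}; new: +{$,b}
  S→a B: FOLLOW(B) ⊇ FOLLOW(S) ⊇ {$,b}; new: +{$,b}
  S: {$,b}  A: {$,b}  B: {$,b}
iter 2: (no change)
  S: {$,b}  A: {$,b}  B: {$,b}

FOLLOW(S) = ["$", "b"]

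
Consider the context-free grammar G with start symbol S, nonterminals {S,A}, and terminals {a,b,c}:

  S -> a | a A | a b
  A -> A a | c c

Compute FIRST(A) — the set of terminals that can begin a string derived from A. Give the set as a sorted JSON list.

FIRST iteration:
iter 1:
  A via A→c c: +{c}
  S via S→a: +{a}
  S: {a}  A: {c}
iter 2: — fixpoint
  S: {a}  A: {c}

FIRST(A) = ["c"]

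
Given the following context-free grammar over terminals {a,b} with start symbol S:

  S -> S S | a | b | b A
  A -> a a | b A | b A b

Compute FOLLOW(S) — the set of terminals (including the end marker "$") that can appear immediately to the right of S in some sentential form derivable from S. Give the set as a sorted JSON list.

Compute FIRST by fixpoint:
[1]
  A via A→a a: +{a}
  A via A→b A: +{b}
  S via S→a: +{a}
  S via S→b: +{b}
  S: {a,b}  A: {a,b}
[2] — fixpoint
  S: {a,b}  A: {a,b}

FOLLOW sets:
initialize: $ ∈ FOLLOW(S)
[1]
  A→b A b: FOLLOW(A) ⊇ FIRST(b) = {b}; new: +{b}
  S→S S: FOLLOW(S) ⊇ FIRST(S) = {a,b}; new: +{a,b}
  S→b A: FOLLOW(A) ⊇ FOLLOW(S) ⊇ {$,a,b}; new: +{$,a}
  FOLLOW[S]={$,a,b}  FOLLOW[A]={$,a,b}
[2] done
  FOLLOW[S]={$,a,b}  FOLLOW[A]={$,a,b}

FOLLOW(S) = ["$", "a", "b"]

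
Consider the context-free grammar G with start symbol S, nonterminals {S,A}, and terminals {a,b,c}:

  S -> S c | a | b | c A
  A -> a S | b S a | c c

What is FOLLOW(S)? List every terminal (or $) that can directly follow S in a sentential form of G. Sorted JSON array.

Compute FIRST by fixpoint:
pass 1:
  A via A→a S: +{a}
  A via A→b S a: +{b}
  A via A→c c: +{c}
  S via S→a: +{a}
  S via S→b: +{b}
  S via S→c A: +{c}
  FIRST[S]={a,b,c}  FIRST[A]={a,b,c}
pass 2: (stable)
  FIRST[S]={a,b,c}  FIRST[A]={a,b,c}

FOLLOW iteration:
seed FOLLOW(S) with $
iter 1:
  A→b S a: FOLLOW(S) ⊇ FIRST(a) = {a}; new: +{a}
  S→S c: FOLLOW(S) ⊇ FIRST(c) = {c}; new: +{c}
  S→c A: FOLLOW(A) ⊇ FOLLOW(S) ⊇ {$,a,c}; new: +{$,a,c}
  FOLLOW[S]={$,a,c}  FOLLOW[A]={$,a,c}
iter 2: (stable)
  FOLLOW[S]={$,a,c}  FOLLOW[A]={$,a,c}

FOLLOW(S) = ["$", "a", "c"]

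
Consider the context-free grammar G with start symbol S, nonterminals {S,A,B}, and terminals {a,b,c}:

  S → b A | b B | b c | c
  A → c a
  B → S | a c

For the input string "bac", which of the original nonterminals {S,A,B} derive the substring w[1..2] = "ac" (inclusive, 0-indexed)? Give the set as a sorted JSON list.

CNF form of G:
  S -> T2 A | T2 B | T2 T0 | c
  A -> T0 T1
  B -> T1 T0 | T2 A | T2 B | T2 T0 | c
  T0 -> c
  T1 -> a
  T2 -> b

Fill CYK table bottom-up, restricted to cells inside w[1..2]:
  T[1,1] 'a' = {T1}  orig:{}
  T[2,2] 'c' = {B,S,T0}  orig:{B,S}
  T[1,2] 'ac' = {B}

Original NTs in T[1,2] deriving "ac": ["B"]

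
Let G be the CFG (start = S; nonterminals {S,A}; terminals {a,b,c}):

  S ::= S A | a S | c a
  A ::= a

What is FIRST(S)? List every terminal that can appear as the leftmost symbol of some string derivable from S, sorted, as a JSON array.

FIRST sets, iterate to fixpoint:
round 1:
  A via A→a: +{a}
  S via S→a S: +{a}
  S via S→c a: +{c}
  FIRST[S]={a,c}  FIRST[A]={a}
round 2: (stable)
  FIRST[S]={a,c}  FIRST[A]={a}

FIRST(S) = ["a", "c"]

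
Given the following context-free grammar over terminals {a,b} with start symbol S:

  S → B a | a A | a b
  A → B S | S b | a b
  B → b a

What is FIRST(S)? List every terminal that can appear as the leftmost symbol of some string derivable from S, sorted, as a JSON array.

FIRST iteration:
round 1:
  A via A→a b: +{a}
  B via B→b a: +{b}
  S via S→B a: +{b}
  S via S→a A: +{a}
  FIRST(S)={a,b}  FIRST(A)={a}  FIRST(B)={b}
round 2:
  A via A→B S: +{b}
  FIRST(S)={a,b}  FIRST(A)={a,b}  FIRST(B)={b}
round 3: done
  FIRST(S)={a,b}  FIRST(A)={a,b}  FIRST(B)={b}

FIRST(S) = ["a", "b"]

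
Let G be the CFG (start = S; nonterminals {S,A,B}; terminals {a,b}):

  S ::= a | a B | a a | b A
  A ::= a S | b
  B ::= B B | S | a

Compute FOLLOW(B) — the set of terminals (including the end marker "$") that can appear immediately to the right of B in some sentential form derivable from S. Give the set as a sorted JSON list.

FIRST iteration:
iter 1:
  A via A→a S: +{a}
  A via A→b: +{b}
  B via B→a: +{a}
  S via S→a: +{a}
  S via S→b A: +{b}
  FIRST(S)={a,b}  FIRST(A)={a,b}  FIRST(B)={a}
iter 2:
  B via B→S: +{b}
  FIRST(S)={a,b}  FIRST(A)={a,b}  FIRST(B)={a,b}
iter 3: (no change)
  FIRST(S)={a,b}  FIRST(A)={a,b}  FIRST(B)={a,b}

FOLLOW iteration:
seed FOLLOW(S) with $
[1]
  B→B B: FOLLOW(B) ⊇ FIRST(B) = {a,b}; new: +{a,b}
  B→S: FOLLOW(S) ⊇ FOLLOW(B) ⊇ {a,b}; new: +{a,b}
  S→a B: FOLLOW(B) ⊇ FOLLOW(S) ⊇ {$,a,b}; new: +{$}
  S→b A: FOLLOW(A) ⊇ FOLLOW(S) ⊇ {$,a,b}; new: +{$,a,b}
  FOLLOW[S]={$,a,b}  FOLLOW[A]={$,a,b}  FOLLOW[B]={$,a,b}
[2] (no change)
  FOLLOW[S]={$,a,b}  FOLLOW[A]={$,a,b}  FOLLOW[B]={$,a,b}

FOLLOW(B) = ["$", "a", "b"]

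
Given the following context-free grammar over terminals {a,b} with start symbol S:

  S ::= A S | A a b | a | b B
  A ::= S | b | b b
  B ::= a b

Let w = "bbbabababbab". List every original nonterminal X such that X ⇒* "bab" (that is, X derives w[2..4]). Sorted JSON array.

CNF form of G:
  S -> A S | A X3 | T1 B | a
  A -> A S | A X2 | T1 B | T1 T1 | a | b
  B -> T0 T1
  T0 -> a
  T1 -> b
  X2 -> T0 T1
  X3 -> T0 T1

CYK table (by increasing span) — only the sub-triangle for w[2..4]:
  T[2,2] 'b' = {A,T1}  orig:{A}
  T[3,3] 'a' = {A,S,T0}  orig:{A,S}
  T[4,4] 'b' = {A,T1}  orig:{A}
  T[2,3] 'ba' = {A,S}
  T[3,4] 'ab' = {B,X2,X3}  orig:{B}
  T[2,4] 'bab' = {A,S}

Original NTs in T[2,4] deriving "bab": ["A", "S"]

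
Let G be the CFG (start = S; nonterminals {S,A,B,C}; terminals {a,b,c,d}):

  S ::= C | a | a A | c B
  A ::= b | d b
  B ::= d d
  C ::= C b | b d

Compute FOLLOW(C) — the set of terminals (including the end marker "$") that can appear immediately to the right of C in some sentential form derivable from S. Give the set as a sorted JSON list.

FIRST iteration:
iter 1:
  A via A→b: +{b}
  A via A→d b: +{d}
  B via B→d d: +{d}
  C via C→b d: +{b}
  S via S→C: +{b}
  S via S→a: +{a}
  S via S→c B: +{c}
  FIRST[S]={a,b,c}  FIRST[A]={b,d}  FIRST[B]={d}  FIRST[C]={b}
iter 2: (no change)
  FIRST[S]={a,b,c}  FIRST[A]={b,d}  FIRST[B]={d}  FIRST[C]={b}

Compute FOLLOW by fixpoint:
seed FOLLOW(S) with $
round 1:
  C→C b: FOLLOW(C) ⊇ FIRST(b) = {b}; new: +{b}
  S→C: FOLLOW(C) ⊇ FOLLOW(S) ⊇ {$}; new: +{$}
  S→a A: FOLLOW(A) ⊇ FOLLOW(S) ⊇ {$}; new: +{$}
  S→c B: FOLLOW(B) ⊇ FOLLOW(S) ⊇ {$}; new: +{$}
  S: {$}  A: {$}  B: {$}  C: {$,b}
round 2: (no change)
  S: {$}  A: {$}  B: {$}  C: {$,b}

FOLLOW(C) = ["$", "b"]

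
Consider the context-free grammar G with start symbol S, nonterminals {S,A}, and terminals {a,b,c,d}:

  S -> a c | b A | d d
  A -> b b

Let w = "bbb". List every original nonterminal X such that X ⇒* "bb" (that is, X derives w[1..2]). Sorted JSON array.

Convert to CNF:
  S -> T0 A | T1 T2 | T3 T3
  A -> T0 T0
  T0 -> b
  T1 -> a
  T2 -> c
  T3 -> d

CYK fill — only the sub-triangle for w[1..2]:
  cell(1,1) b: {T0}  orig:{}
  cell(2,2) b: {T0}  orig:{}
  cell(1,2) bb: {A}

Original NTs in T[1,2] deriving "bb": ["A"]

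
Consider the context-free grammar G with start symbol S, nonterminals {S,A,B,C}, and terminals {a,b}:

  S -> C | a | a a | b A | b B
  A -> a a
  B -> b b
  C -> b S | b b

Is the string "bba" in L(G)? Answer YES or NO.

CNF form of G:
  S -> T0 T0 | T1 A | T1 B | T1 S | T1 T1 | a
  A -> T0 T0
  B -> T1 T1
  C -> T1 S | T1 T1
  T0 -> a
  T1 -> b

CYK fill:
  cell(0,0) b: {T1}  orig:{}
  cell(1,1) b: {T1}  orig:{}
  cell(2,2) a: {S,T0}  orig:{S}
  cell(0,1) bb: {B,C,S}
  cell(1,2) ba: {C,S}
  cell(0,2) bba: {C,S}

S ∈ T[0,2] ⇒ YES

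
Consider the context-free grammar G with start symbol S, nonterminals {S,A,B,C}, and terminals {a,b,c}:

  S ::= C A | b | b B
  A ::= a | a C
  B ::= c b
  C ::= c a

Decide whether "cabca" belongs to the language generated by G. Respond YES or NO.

CNF form of G:
  S -> C A | T2 B | b
  A -> T0 C | a
  B -> T1 T2
  C -> T1 T0
  T0 -> a
  T1 -> c
  T2 -> b

CYK table (by increasing span):
  [0..0]={T1}  "c"  orig:{}
  [1..1]={A,T0}  "a"  orig:{A}
  [2..2]={S,T2}  "b"  orig:{S}
  [3..3]={T1}  "c"  orig:{}
  [4..4]={A,T0}  "a"  orig:{A}
  [0..1]={C}  "ca"
  [1..2]=∅  "ab"
  [2..3]=∅  "bc"
  [3..4]={C}  "ca"
  [0..2]=∅  "cab"
  [1..3]=∅  "abc"
  [2..4]=∅  "bca"
  [0..3]=∅  "cabc"
  [1..4]=∅  "abca"
  [0..4]=∅  "cabca"

S ∉ T[0,4] ⇒ NO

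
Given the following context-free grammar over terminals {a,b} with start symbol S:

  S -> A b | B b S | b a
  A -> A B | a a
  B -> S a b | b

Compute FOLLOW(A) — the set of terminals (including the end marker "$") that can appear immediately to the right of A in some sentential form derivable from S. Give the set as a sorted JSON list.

FIRST sets, iterate to fixpoint:
[1]
  A via A→a a: +{a}
  B via B→b: +{b}
  S via S→A b: +{a}
  S via S→B b S: +{b}
  S: {a,b}  A: {a}  B: {b}
[2]
  B via B→S a b: +{a}
  S: {a,b}  A: {a}  B: {a,b}
[3] done
  S: {a,b}  A: {a}  B: {a,b}

FOLLOW sets:
seed FOLLOW(S) with $
iter 1:
  A→A B: FOLLOW(A) ⊇ FIRST(B) = {a,b}; new: +{a,b}
  A→A B: FOLLOW(B) ⊇ FOLLOW(A) ⊇ {a,b}; new: +{a,b}
  B→S a b: FOLLOW(S) ⊇ FIRST(a) = {a}; new: +{a}
  S: {$,a}  A: {a,b}  B: {a,b}
iter 2: (stable)
  S: {$,a}  A: {a,b}  B: {a,b}

FOLLOW(A) = ["a", "b"]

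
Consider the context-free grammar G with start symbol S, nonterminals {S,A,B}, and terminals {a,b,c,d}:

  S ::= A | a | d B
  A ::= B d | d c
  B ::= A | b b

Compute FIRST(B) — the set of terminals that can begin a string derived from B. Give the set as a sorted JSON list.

FIRST iteration:
round 1:
  A via A→d c: +{d}
  B via B→A: +{d}
  B via B→b b: +{b}
  S via S→A: +{d}
  S via S→a: +{a}
  FIRST[S]={a,d}  FIRST[A]={d}  FIRST[B]={b,d}
round 2:
  A via A→B d: +{b}
  S via S→A: +{b}
  FIRST[S]={a,b,d}  FIRST[A]={b,d}  FIRST[B]={b,d}
round 3: — fixpoint
  FIRST[S]={a,b,d}  FIRST[A]={b,d}  FIRST[B]={b,d}

FIRST(B) = ["b", "d"]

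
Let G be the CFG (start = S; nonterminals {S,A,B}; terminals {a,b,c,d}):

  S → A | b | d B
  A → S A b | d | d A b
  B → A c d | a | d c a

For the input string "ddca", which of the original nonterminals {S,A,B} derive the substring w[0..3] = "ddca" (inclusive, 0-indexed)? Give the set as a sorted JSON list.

Convert to CNF:
  S -> S X8 | T1 B | T1 X9 | b | d
  A -> S X4 | T1 X5 | d
  B -> A X6 | T1 X7 | a
  T0 -> b
  T1 -> d
  T2 -> c
  T3 -> a
  X4 -> A T0
  X5 -> A T0
  X6 -> T2 T1
  X7 -> T2 T3
  X8 -> A T0
  X9 -> A T0

Fill CYK table bottom-up — only the sub-triangle for w[0..3]:
  cell(0,0) d: {A,S,T1}  orig:{A,S}
  cell(1,1) d: {A,S,T1}  orig:{A,S}
  cell(2,2) c: {T2}  orig:{}
  cell(3,3) a: {B,T3}  orig:{B}
  cell(0,1) dd: ∅
  cell(1,2) dc: ∅
  cell(2,3) ca: {X7}  orig:{}
  cell(0,2) ddc: ∅
  cell(1,3) dca: {B}
  cell(0,3) ddca: {S}

Original NTs in T[0,3] deriving "ddca": ["S"]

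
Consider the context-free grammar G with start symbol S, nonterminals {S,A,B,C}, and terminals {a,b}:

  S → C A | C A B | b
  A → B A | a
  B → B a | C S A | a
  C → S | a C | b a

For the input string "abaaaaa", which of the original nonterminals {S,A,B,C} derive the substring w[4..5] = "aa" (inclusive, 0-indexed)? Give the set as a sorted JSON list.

Convert to CNF:
  S -> C A | C X4 | b
  A -> B A | a
  B -> B T0 | C X2 | a
  C -> C A | C X3 | T0 C | T1 T0 | b
  T0 -> a
  T1 -> b
  X2 -> S A
  X3 -> A B
  X4 -> A B

CYK fill (cells [i..j] with 4 ≤ i ≤ j ≤ 5 only):
  T[4,4] 'a' = {A,B,T0}  orig:{A,B}
  T[5,5] 'a' = {A,B,T0}  orig:{A,B}
  T[4,5] 'aa' = {A,B,X3,X4}  orig:{A,B}

Original NTs in T[4,5] deriving "aa": ["A", "B"]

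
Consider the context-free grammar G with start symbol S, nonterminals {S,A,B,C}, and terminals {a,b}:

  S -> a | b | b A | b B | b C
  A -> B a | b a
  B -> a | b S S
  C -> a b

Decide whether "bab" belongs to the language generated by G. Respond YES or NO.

CNF form of G:
  S -> T1 A | T1 B | T1 C | a | b
  A -> B T0 | T1 T0
  B -> T1 X2 | a
  C -> T0 T1
  T0 -> a
  T1 -> b
  X2 -> S S

CYK table (by increasing span):
  [0..0]={S,T1}  "b"  orig:{S}
  [1..1]={B,S,T0}  "a"  orig:{B,S}
  [2..2]={S,T1}  "b"  orig:{S}
  [0..1]={A,S,X2}  "ba"  orig:{A,S}
  [1..2]={C,X2}  "ab"  orig:{C}
  [0..2]={B,S,X2}  "bab"  orig:{B,S}

S ∈ T[0,2] ⇒ YES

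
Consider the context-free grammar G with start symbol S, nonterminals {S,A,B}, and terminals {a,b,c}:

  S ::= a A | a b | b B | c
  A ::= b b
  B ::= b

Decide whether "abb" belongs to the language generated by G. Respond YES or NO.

CNF form of G:
  S -> T0 B | T1 A | T1 T0 | c
  A -> T0 T0
  B -> b
  T0 -> b
  T1 -> a

CYK fill:
  cell(0,0) a: {T1}  orig:{}
  cell(1,1) b: {B,T0}  orig:{B}
  cell(2,2) b: {B,T0}  orig:{B}
  cell(0,1) ab: {S}
  cell(1,2) bb: {A,S}
  cell(0,2) abb: {S}

S ∈ T[0,2] ⇒ YES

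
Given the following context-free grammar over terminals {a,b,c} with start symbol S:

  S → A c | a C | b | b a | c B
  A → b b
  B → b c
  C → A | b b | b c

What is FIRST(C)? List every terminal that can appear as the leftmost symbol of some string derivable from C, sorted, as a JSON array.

Compute FIRST by fixpoint:
[1]
  A via A→b b: +{b}
  B via B→b c: +{b}
  C via C→A: +{b}
  S via S→A c: +{b}
  S via S→a C: +{a}
  S via S→c B: +{c}
  FIRST(S)={a,b,c}  FIRST(A)={b}  FIRST(B)={b}  FIRST(C)={b}
[2] (no change)
  FIRST(S)={a,b,c}  FIRST(A)={b}  FIRST(B)={b}  FIRST(C)={b}

FIRST(C) = ["b"]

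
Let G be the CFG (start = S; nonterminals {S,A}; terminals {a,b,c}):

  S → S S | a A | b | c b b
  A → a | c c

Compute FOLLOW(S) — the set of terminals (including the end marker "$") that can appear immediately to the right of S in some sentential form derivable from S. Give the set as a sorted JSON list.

FIRST sets, iterate to fixpoint:
iter 1:
  A via A→a: +{a}
  A via A→c c: +{c}
  S via S→a A: +{a}
  S via S→b: +{b}
  S via S→c b b: +{c}
  FIRST[S]={a,b,c}  FIRST[A]={a,c}
iter 2: (stable)
  FIRST[S]={a,b,c}  FIRST[A]={a,c}

Compute FOLLOW by fixpoint:
seed FOLLOW(S) with $
iter 1:
  S→S S: FOLLOW(S) ⊇ FIRST(S) = {a,b,c}; new: +{a,b,c}
  S→a A: FOLLOW(A) ⊇ FOLLOW(S) ⊇ {$,a,b,c}; new: +{$,a,b,c}
  S: {$,a,b,c}  A: {$,a,b,c}
iter 2: (no change)
  S: {$,a,b,c}  A: {$,a,b,c}

FOLLOW(S) = ["$", "a", "b", "c"]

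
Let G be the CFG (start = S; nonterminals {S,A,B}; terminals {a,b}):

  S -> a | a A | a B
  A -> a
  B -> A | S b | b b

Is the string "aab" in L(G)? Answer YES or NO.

Convert to CNF:
  S -> T1 A | T1 B | a
  A -> a
  B -> S T0 | T0 T0 | a
  T0 -> b
  T1 -> a

CYK table (by increasing span):
  T[0,0] 'a' = {A,B,S,T1}  orig:{A,B,S}
  T[1,1] 'a' = {A,B,S,T1}  orig:{A,B,S}
  T[2,2] 'b' = {T0}  orig:{}
  T[0,1] 'aa' = {S}
  T[1,2] 'ab' = {B}
  T[0,2] 'aab' = {B,S}

S ∈ T[0,2] ⇒ YES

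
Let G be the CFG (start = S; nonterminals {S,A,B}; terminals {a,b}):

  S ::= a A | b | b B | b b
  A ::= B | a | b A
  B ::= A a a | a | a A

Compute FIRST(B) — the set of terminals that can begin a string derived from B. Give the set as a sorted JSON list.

Compute FIRST by fixpoint:
round 1:
  A via A→a: +{a}
  A via A→b A: +{b}
  B via B→A a a: +{a,b}
  S via S→a A: +{a}
  S via S→b: +{b}
  S: {a,b}  A: {a,b}  B: {a,b}
round 2: (no change)
  S: {a,b}  A: {a,b}  B: {a,b}

FIRST(B) = ["a", "b"]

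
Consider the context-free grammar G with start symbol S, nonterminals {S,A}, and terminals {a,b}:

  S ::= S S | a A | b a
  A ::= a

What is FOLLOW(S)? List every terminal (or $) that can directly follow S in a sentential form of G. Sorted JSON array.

FIRST sets, iterate to fixpoint:
iter 1:
  A via A→a: +{a}
  S via S→a A: +{a}
  S via S→b a: +{b}
  FIRST(S)={a,b}  FIRST(A)={a}
iter 2: (no change)
  FIRST(S)={a,b}  FIRST(A)={a}

FOLLOW sets:
FOLLOW(S) := {$}
[1]
  S→S S: FOLLOW(S) ⊇ FIRST(S) = {a,b}; new: +{a,b}
  S→a A: FOLLOW(A) ⊇ FOLLOW(S) ⊇ {$,a,b}; new: +{$,a,b}
  FOLLOW(S)={$,a,b}  FOLLOW(A)={$,a,b}
[2] — fixpoint
  FOLLOW(S)={$,a,b}  FOLLOW(A)={$,a,b}

FOLLOW(S) = ["$", "a", "b"]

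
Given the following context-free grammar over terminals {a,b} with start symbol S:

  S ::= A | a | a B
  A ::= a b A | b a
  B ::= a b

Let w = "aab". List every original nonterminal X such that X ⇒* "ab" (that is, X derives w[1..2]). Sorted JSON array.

Convert to CNF:
  S -> T0 B | T0 X3 | T1 T0 | a
  A -> T0 X2 | T1 T0
  B -> T0 T1
  T0 -> a
  T1 -> b
  X2 -> T1 A
  X3 -> T1 A

Fill CYK table bottom-up — only the sub-triangle for w[1..2]:
  [1..1]={S,T0}  "a"  orig:{S}
  [2..2]={T1}  "b"  orig:{}
  [1..2]={B}  "ab"

Original NTs in T[1,2] deriving "ab": ["B"]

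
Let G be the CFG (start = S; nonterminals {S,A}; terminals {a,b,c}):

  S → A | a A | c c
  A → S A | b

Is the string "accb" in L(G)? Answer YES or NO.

Convert to CNF:
  S -> S A | T0 A | T1 T1 | b
  A -> S A | b
  T0 -> a
  T1 -> c

CYK table (by increasing span):
  [0..0]={T0}  "a"  orig:{}
  [1..1]={T1}  "c"  orig:{}
  [2..2]={T1}  "c"  orig:{}
  [3..3]={A,S}  "b"
  [0..1]=∅  "ac"
  [1..2]={S}  "cc"
  [2..3]=∅  "cb"
  [0..2]=∅  "acc"
  [1..3]={A,S}  "ccb"
  [0..3]={S}  "accb"

S ∈ T[0,3] ⇒ YES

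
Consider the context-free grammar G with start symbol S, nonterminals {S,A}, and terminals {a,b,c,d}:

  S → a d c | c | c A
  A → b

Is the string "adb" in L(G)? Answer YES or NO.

CNF form of G:
  S -> T0 X3 | T2 A | c
  A -> b
  T0 -> a
  T1 -> d
  T2 -> c
  X3 -> T1 T2

CYK table (by increasing span):
  [0..0]={T0}  "a"  orig:{}
  [1..1]={T1}  "d"  orig:{}
  [2..2]={A}  "b"
  [0..1]=∅  "ad"
  [1..2]=∅  "db"
  [0..2]=∅  "adb"

S ∉ T[0,2] ⇒ NO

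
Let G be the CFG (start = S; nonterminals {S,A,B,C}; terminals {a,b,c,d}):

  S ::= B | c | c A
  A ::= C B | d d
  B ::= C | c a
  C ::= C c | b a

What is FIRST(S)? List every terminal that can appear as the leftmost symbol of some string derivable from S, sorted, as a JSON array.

FIRST iteration:
round 1:
  A via A→d d: +{d}
  B via B→c a: +{c}
  C via C→b a: +{b}
  S via S→B: +{c}
  FIRST(S)={c}  FIRST(A)={d}  FIRST(B)={c}  FIRST(C)={b}
round 2:
  A via A→C B: +{b}
  B via B→C: +{b}
  S via S→B: +{b}
  FIRST(S)={b,c}  FIRST(A)={b,d}  FIRST(B)={b,c}  FIRST(C)={b}
round 3: (stable)
  FIRST(S)={b,c}  FIRST(A)={b,d}  FIRST(B)={b,c}  FIRST(C)={b}

FIRST(S) = ["b", "c"]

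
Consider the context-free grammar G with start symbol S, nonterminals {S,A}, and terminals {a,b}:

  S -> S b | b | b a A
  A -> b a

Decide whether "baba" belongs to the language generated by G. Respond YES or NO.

CNF form of G:
  S -> S T0 | T0 X2 | b
  A -> T0 T1
  T0 -> b
  T1 -> a
  X2 -> T1 A

CYK table (by increasing span):
  cell(0,0) b: {S,T0}  orig:{S}
  cell(1,1) a: {T1}  orig:{}
  cell(2,2) b: {S,T0}  orig:{S}
  cell(3,3) a: {T1}  orig:{}
  cell(0,1) ba: {A}
  cell(1,2) ab: ∅
  cell(2,3) ba: {A}
  cell(0,2) bab: ∅
  cell(1,3) aba: {X2}  orig:{}
  cell(0,3) baba: {S}

S ∈ T[0,3] ⇒ YES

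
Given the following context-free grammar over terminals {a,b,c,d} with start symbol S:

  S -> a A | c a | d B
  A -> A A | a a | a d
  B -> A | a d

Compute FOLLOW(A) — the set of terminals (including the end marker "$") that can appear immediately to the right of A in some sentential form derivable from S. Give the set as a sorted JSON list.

FIRST sets, iterate to fixpoint:
pass 1:
  A via A→a a: +{a}
  B via B→A: +{a}
  S via S→a A: +{a}
  S via S→c a: +{c}
  S via S→d B: +{d}
  FIRST(S)={a,c,d}  FIRST(A)={a}  FIRST(B)={a}
pass 2: (no change)
  FIRST(S)={a,c,d}  FIRST(A)={a}  FIRST(B)={a}

FOLLOW iteration:
initialize: $ ∈ FOLLOW(S)
pass 1:
  A→A A: FOLLOW(A) ⊇ FIRST(A) = {a}; new: +{a}
  S→a A: FOLLOW(A) ⊇ FOLLOW(S) ⊇ {$}; new: +{$}
  S→d B: FOLLOW(B) ⊇ FOLLOW(S) ⊇ {$}; new: +{$}
  FOLLOW[S]={$}  FOLLOW[A]={$,a}  FOLLOW[B]={$}
pass 2: (no change)
  FOLLOW[S]={$}  FOLLOW[A]={$,a}  FOLLOW[B]={$}

FOLLOW(A) = ["$", "a"]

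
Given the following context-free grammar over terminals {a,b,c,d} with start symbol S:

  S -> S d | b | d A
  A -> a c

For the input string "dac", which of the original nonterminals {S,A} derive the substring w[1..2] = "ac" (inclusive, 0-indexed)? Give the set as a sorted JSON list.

Convert to CNF:
  S -> S T2 | T2 A | b
  A -> T0 T1
  T0 -> a
  T1 -> c
  T2 -> d

Fill CYK table bottom-up, restricted to cells inside w[1..2]:
  T[1,1] 'a' = {T0}  orig:{}
  T[2,2] 'c' = {T1}  orig:{}
  T[1,2] 'ac' = {A}

Original NTs in T[1,2] deriving "ac": ["A"]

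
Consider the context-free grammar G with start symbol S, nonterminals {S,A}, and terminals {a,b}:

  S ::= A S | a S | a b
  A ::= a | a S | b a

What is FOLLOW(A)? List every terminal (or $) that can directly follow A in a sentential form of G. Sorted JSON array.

FIRST sets, iterate to fixpoint:
iter 1:
  A via A→a: +{a}
  A via A→b a: +{b}
  S via S→A S: +{a,b}
  S: {a,b}  A: {a,b}
iter 2: done
  S: {a,b}  A: {a,b}

FOLLOW iteration:
FOLLOW(S) := {$}
iter 1:
  S→A S: FOLLOW(A) ⊇ FIRST(S) = {a,b}; new: +{a,b}
  FOLLOW[S]={$}  FOLLOW[A]={a,b}
iter 2:
  A→a S: FOLLOW(S) ⊇ FOLLOW(A) ⊇ {a,b}; new: +{a,b}
  FOLLOW[S]={$,a,b}  FOLLOW[A]={a,b}
iter 3: — fixpoint
  FOLLOW[S]={$,a,b}  FOLLOW[A]={a,b}

FOLLOW(A) = ["a", "b"]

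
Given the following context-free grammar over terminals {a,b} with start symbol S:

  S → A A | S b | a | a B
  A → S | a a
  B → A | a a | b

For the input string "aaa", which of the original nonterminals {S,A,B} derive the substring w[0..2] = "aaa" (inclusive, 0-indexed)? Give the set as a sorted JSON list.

CNF form of G:
  S -> A A | S T0 | T1 B | a
  A -> A A | S T0 | T1 B | T1 T1 | a
  B -> A A | S T0 | T1 B | T1 T1 | a | b
  T0 -> b
  T1 -> a

Fill CYK table bottom-up, restricted to cells inside w[0..2]:
  cell(0,0) a: {A,B,S,T1}  orig:{A,B,S}
  cell(1,1) a: {A,B,S,T1}  orig:{A,B,S}
  cell(2,2) a: {A,B,S,T1}  orig:{A,B,S}
  cell(0,1) aa: {A,B,S}
  cell(1,2) aa: {A,B,S}
  cell(0,2) aaa: {A,B,S}

Original NTs in T[0,2] deriving "aaa": ["A", "B", "S"]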